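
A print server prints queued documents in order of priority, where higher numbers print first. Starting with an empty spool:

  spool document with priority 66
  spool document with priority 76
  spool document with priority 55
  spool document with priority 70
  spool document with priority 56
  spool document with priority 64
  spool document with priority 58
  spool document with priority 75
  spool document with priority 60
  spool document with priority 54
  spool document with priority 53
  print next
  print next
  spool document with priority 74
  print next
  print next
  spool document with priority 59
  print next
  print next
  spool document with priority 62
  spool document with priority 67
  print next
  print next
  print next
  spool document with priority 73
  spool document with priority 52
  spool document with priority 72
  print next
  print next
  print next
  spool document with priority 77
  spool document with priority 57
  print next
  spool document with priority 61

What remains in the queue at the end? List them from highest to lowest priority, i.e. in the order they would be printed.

[61, 58, 57, 56, 55, 54, 53, 52]

insert 66 → {66}
insert 76 → {76, 66}
insert 55 → {76, 66, 55}
insert 70 → {76, 70, 66, 55}
insert 56 → {76, 70, 66, 56, 55}
insert 64 → {76, 70, 66, 64, 56, 55}
insert 58 → {76, 70, 66, 64, 58, 56, 55}
insert 75 → {76, 75, 70, 66, 64, 58, 56, 55}
insert 60 → {76, 75, 70, 66, 64, 60, 58, 56, 55}
insert 54 → {76, 75, 70, 66, 64, 60, 58, 56, 55, 54}
insert 53 → {76, 75, 70, 66, 64, 60, 58, 56, 55, 54, 53}
print next → 76; now {75, 70, 66, 64, 60, 58, 56, 55, 54, 53}
print next → 75; now {70, 66, 64, 60, 58, 56, 55, 54, 53}
insert 74 → {74, 70, 66, 64, 60, 58, 56, 55, 54, 53}
print next → 74; now {70, 66, 64, 60, 58, 56, 55, 54, 53}
print next → 70; now {66, 64, 60, 58, 56, 55, 54, 53}
insert 59 → {66, 64, 60, 59, 58, 56, 55, 54, 53}
print next → 66; now {64, 60, 59, 58, 56, 55, 54, 53}
print next → 64; now {60, 59, 58, 56, 55, 54, 53}
insert 62 → {62, 60, 59, 58, 56, 55, 54, 53}
insert 67 → {67, 62, 60, 59, 58, 56, 55, 54, 53}
print next → 67; now {62, 60, 59, 58, 56, 55, 54, 53}
print next → 62; now {60, 59, 58, 56, 55, 54, 53}
print next → 60; now {59, 58, 56, 55, 54, 53}
insert 73 → {73, 59, 58, 56, 55, 54, 53}
insert 52 → {73, 59, 58, 56, 55, 54, 53, 52}
insert 72 → {73, 72, 59, 58, 56, 55, 54, 53, 52}
print next → 73; now {72, 59, 58, 56, 55, 54, 53, 52}
print next → 72; now {59, 58, 56, 55, 54, 53, 52}
print next → 59; now {58, 56, 55, 54, 53, 52}
insert 77 → {77, 58, 56, 55, 54, 53, 52}
insert 57 → {77, 58, 57, 56, 55, 54, 53, 52}
print next → 77; now {58, 57, 56, 55, 54, 53, 52}
insert 61 → {61, 58, 57, 56, 55, 54, 53, 52}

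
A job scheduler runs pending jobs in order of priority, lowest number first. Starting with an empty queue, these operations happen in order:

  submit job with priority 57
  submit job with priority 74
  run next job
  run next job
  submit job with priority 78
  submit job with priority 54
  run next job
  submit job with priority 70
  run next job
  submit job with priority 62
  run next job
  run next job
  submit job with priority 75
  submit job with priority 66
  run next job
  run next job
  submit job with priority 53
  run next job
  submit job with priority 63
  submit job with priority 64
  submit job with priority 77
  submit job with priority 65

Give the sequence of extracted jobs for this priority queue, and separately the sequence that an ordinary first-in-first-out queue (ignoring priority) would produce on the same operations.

insert 57 → {57}
insert 74 → {57, 74}
run next job → 57; now {74}
run next job → 74; now {}
insert 78 → {78}
insert 54 → {54, 78}
run next job → 54; now {78}
insert 70 → {70, 78}
run next job → 70; now {78}
insert 62 → {62, 78}
run next job → 62; now {78}
run next job → 78; now {}
insert 75 → {75}
insert 66 → {66, 75}
run next job → 66; now {75}
run next job → 75; now {}
insert 53 → {53}
run next job → 53; now {}
insert 63 → {63}
insert 64 → {63, 64}
insert 77 → {63, 64, 77}
insert 65 → {63, 64, 65, 77}

priority queue: 57 → 74 → 54 → 70 → 62 → 78 → 66 → 75 → 53; FIFO queue: 57, 74, 78, 54, 70, 62, 75, 66, 53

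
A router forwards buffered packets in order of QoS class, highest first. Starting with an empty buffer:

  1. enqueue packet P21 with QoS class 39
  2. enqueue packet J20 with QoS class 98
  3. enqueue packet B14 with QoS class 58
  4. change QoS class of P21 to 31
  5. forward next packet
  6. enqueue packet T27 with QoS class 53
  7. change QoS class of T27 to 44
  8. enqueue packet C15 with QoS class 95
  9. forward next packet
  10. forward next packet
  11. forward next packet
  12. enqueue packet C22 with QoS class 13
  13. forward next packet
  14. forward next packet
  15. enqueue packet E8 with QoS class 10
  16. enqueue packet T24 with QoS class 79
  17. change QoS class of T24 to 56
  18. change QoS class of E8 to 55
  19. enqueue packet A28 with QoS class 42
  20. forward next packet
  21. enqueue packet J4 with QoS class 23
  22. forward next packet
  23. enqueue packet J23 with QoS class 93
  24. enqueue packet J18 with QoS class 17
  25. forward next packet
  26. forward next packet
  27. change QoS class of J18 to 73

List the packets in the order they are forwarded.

add P21 (QoS class 39) → {P21:39}
add J20 (QoS class 98) → {J20:98, P21:39}
add B14 (QoS class 58) → {J20:98, B14:58, P21:39}
update P21 to QoS class 31 → {J20:98, B14:58, P21:31}
forward next packet → J20; now {B14:58, P21:31}
add T27 (QoS class 53) → {B14:58, T27:53, P21:31}
update T27 to QoS class 44 → {B14:58, T27:44, P21:31}
add C15 (QoS class 95) → {C15:95, B14:58, T27:44, P21:31}
forward next packet → C15; now {B14:58, T27:44, P21:31}
forward next packet → B14; now {T27:44, P21:31}
forward next packet → T27; now {P21:31}
add C22 (QoS class 13) → {P21:31, C22:13}
forward next packet → P21; now {C22:13}
forward next packet → C22; now {}
add E8 (QoS class 10) → {E8:10}
add T24 (QoS class 79) → {T24:79, E8:10}
update T24 to QoS class 56 → {T24:56, E8:10}
update E8 to QoS class 55 → {T24:56, E8:55}
add A28 (QoS class 42) → {T24:56, E8:55, A28:42}
forward next packet → T24; now {E8:55, A28:42}
add J4 (QoS class 23) → {E8:55, A28:42, J4:23}
forward next packet → E8; now {A28:42, J4:23}
add J23 (QoS class 93) → {J23:93, A28:42, J4:23}
add J18 (QoS class 17) → {J23:93, A28:42, J4:23, J18:17}
forward next packet → J23; now {A28:42, J4:23, J18:17}
forward next packet → A28; now {J4:23, J18:17}
update J18 to QoS class 73 → {J18:73, J4:23}

J20 → C15 → B14 → T27 → P21 → C22 → T24 → E8 → J23 → A28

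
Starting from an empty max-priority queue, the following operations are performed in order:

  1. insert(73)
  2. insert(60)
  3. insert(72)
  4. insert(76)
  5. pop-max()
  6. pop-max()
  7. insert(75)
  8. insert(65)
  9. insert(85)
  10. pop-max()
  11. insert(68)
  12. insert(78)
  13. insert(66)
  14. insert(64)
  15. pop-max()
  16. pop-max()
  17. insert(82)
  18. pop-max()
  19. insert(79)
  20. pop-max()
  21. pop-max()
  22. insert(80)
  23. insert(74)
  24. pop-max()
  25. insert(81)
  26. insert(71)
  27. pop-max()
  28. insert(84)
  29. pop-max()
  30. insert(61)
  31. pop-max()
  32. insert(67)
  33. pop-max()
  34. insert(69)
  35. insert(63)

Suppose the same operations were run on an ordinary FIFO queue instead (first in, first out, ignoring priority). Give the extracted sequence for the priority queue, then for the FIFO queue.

priority queue: 76 → 73 → 85 → 78 → 75 → 82 → 79 → 72 → 80 → 81 → 84 → 74 → 71; FIFO queue: 73 → 60 → 72 → 76 → 75 → 65 → 85 → 68 → 78 → 66 → 64 → 82 → 79

insert 73 → {73}
insert 60 → {73, 60}
insert 72 → {73, 72, 60}
insert 76 → {76, 73, 72, 60}
pop-max → 76; now {73, 72, 60}
pop-max → 73; now {72, 60}
insert 75 → {75, 72, 60}
insert 65 → {75, 72, 65, 60}
insert 85 → {85, 75, 72, 65, 60}
pop-max → 85; now {75, 72, 65, 60}
insert 68 → {75, 72, 68, 65, 60}
insert 78 → {78, 75, 72, 68, 65, 60}
insert 66 → {78, 75, 72, 68, 66, 65, 60}
insert 64 → {78, 75, 72, 68, 66, 65, 64, 60}
pop-max → 78; now {75, 72, 68, 66, 65, 64, 60}
pop-max → 75; now {72, 68, 66, 65, 64, 60}
insert 82 → {82, 72, 68, 66, 65, 64, 60}
pop-max → 82; now {72, 68, 66, 65, 64, 60}
insert 79 → {79, 72, 68, 66, 65, 64, 60}
pop-max → 79; now {72, 68, 66, 65, 64, 60}
pop-max → 72; now {68, 66, 65, 64, 60}
insert 80 → {80, 68, 66, 65, 64, 60}
insert 74 → {80, 74, 68, 66, 65, 64, 60}
pop-max → 80; now {74, 68, 66, 65, 64, 60}
insert 81 → {81, 74, 68, 66, 65, 64, 60}
insert 71 → {81, 74, 71, 68, 66, 65, 64, 60}
pop-max → 81; now {74, 71, 68, 66, 65, 64, 60}
insert 84 → {84, 74, 71, 68, 66, 65, 64, 60}
pop-max → 84; now {74, 71, 68, 66, 65, 64, 60}
insert 61 → {74, 71, 68, 66, 65, 64, 61, 60}
pop-max → 74; now {71, 68, 66, 65, 64, 61, 60}
insert 67 → {71, 68, 67, 66, 65, 64, 61, 60}
pop-max → 71; now {68, 67, 66, 65, 64, 61, 60}
insert 69 → {69, 68, 67, 66, 65, 64, 61, 60}
insert 63 → {69, 68, 67, 66, 65, 64, 63, 61, 60}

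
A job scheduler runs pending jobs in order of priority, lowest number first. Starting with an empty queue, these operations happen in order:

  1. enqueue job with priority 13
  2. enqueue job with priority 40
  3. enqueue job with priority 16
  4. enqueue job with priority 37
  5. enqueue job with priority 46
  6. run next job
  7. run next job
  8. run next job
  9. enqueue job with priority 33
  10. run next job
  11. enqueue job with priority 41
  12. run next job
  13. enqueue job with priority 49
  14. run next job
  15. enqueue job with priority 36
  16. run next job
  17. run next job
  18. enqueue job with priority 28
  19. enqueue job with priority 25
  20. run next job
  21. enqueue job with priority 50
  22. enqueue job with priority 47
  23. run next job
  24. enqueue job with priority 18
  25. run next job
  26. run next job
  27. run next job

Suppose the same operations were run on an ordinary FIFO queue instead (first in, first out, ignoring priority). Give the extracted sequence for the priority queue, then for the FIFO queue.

priority queue: [13, 16, 37, 33, 40, 41, 36, 46, 25, 28, 18, 47, 49]; FIFO queue: 13 → 40 → 16 → 37 → 46 → 33 → 41 → 49 → 36 → 28 → 25 → 50 → 47

insert 13 → {13}
insert 40 → {13, 40}
insert 16 → {13, 16, 40}
insert 37 → {13, 16, 37, 40}
insert 46 → {13, 16, 37, 40, 46}
run next job → 13; now {16, 37, 40, 46}
run next job → 16; now {37, 40, 46}
run next job → 37; now {40, 46}
insert 33 → {33, 40, 46}
run next job → 33; now {40, 46}
insert 41 → {40, 41, 46}
run next job → 40; now {41, 46}
insert 49 → {41, 46, 49}
run next job → 41; now {46, 49}
insert 36 → {36, 46, 49}
run next job → 36; now {46, 49}
run next job → 46; now {49}
insert 28 → {28, 49}
insert 25 → {25, 28, 49}
run next job → 25; now {28, 49}
insert 50 → {28, 49, 50}
insert 47 → {28, 47, 49, 50}
run next job → 28; now {47, 49, 50}
insert 18 → {18, 47, 49, 50}
run next job → 18; now {47, 49, 50}
run next job → 47; now {49, 50}
run next job → 49; now {50}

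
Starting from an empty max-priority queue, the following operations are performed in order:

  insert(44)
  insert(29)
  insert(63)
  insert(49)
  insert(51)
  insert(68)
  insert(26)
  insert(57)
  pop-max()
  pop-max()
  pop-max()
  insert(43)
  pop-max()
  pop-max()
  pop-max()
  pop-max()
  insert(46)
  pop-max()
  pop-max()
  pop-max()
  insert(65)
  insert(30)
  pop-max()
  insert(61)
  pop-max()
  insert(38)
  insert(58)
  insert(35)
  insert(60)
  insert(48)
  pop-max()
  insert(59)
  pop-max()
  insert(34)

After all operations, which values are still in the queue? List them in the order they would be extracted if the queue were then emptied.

[58, 48, 38, 35, 34, 30]

insert 44 → {44}
insert 29 → {44, 29}
insert 63 → {63, 44, 29}
insert 49 → {63, 49, 44, 29}
insert 51 → {63, 51, 49, 44, 29}
insert 68 → {68, 63, 51, 49, 44, 29}
insert 26 → {68, 63, 51, 49, 44, 29, 26}
insert 57 → {68, 63, 57, 51, 49, 44, 29, 26}
pop-max → 68; now {63, 57, 51, 49, 44, 29, 26}
pop-max → 63; now {57, 51, 49, 44, 29, 26}
pop-max → 57; now {51, 49, 44, 29, 26}
insert 43 → {51, 49, 44, 43, 29, 26}
pop-max → 51; now {49, 44, 43, 29, 26}
pop-max → 49; now {44, 43, 29, 26}
pop-max → 44; now {43, 29, 26}
pop-max → 43; now {29, 26}
insert 46 → {46, 29, 26}
pop-max → 46; now {29, 26}
pop-max → 29; now {26}
pop-max → 26; now {}
insert 65 → {65}
insert 30 → {65, 30}
pop-max → 65; now {30}
insert 61 → {61, 30}
pop-max → 61; now {30}
insert 38 → {38, 30}
insert 58 → {58, 38, 30}
insert 35 → {58, 38, 35, 30}
insert 60 → {60, 58, 38, 35, 30}
insert 48 → {60, 58, 48, 38, 35, 30}
pop-max → 60; now {58, 48, 38, 35, 30}
insert 59 → {59, 58, 48, 38, 35, 30}
pop-max → 59; now {58, 48, 38, 35, 30}
insert 34 → {58, 48, 38, 35, 34, 30}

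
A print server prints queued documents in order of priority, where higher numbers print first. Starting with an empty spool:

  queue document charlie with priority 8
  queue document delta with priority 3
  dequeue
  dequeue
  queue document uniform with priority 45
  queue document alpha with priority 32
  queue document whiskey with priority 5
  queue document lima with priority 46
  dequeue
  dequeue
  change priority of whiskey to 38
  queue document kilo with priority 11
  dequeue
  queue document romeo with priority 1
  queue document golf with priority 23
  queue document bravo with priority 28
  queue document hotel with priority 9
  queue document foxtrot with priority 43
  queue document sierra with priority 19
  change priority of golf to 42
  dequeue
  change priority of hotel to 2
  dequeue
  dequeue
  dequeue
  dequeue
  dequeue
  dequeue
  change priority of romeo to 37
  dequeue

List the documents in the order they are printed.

[charlie, delta, lima, uniform, whiskey, foxtrot, golf, alpha, bravo, sierra, kilo, hotel, romeo]

add charlie (priority 8) → {charlie:8}
add delta (priority 3) → {charlie:8, delta:3}
dequeue → charlie; now {delta:3}
dequeue → delta; now {}
add uniform (priority 45) → {uniform:45}
add alpha (priority 32) → {uniform:45, alpha:32}
add whiskey (priority 5) → {uniform:45, alpha:32, whiskey:5}
add lima (priority 46) → {lima:46, uniform:45, alpha:32, whiskey:5}
dequeue → lima; now {uniform:45, alpha:32, whiskey:5}
dequeue → uniform; now {alpha:32, whiskey:5}
update whiskey to priority 38 → {whiskey:38, alpha:32}
add kilo (priority 11) → {whiskey:38, alpha:32, kilo:11}
dequeue → whiskey; now {alpha:32, kilo:11}
add romeo (priority 1) → {alpha:32, kilo:11, romeo:1}
add golf (priority 23) → {alpha:32, golf:23, kilo:11, romeo:1}
add bravo (priority 28) → {alpha:32, bravo:28, golf:23, kilo:11, romeo:1}
add hotel (priority 9) → {alpha:32, bravo:28, golf:23, kilo:11, hotel:9, romeo:1}
add foxtrot (priority 43) → {foxtrot:43, alpha:32, bravo:28, golf:23, kilo:11, hotel:9, romeo:1}
add sierra (priority 19) → {foxtrot:43, alpha:32, bravo:28, golf:23, sierra:19, kilo:11, hotel:9, romeo:1}
update golf to priority 42 → {foxtrot:43, golf:42, alpha:32, bravo:28, sierra:19, kilo:11, hotel:9, romeo:1}
dequeue → foxtrot; now {golf:42, alpha:32, bravo:28, sierra:19, kilo:11, hotel:9, romeo:1}
update hotel to priority 2 → {golf:42, alpha:32, bravo:28, sierra:19, kilo:11, hotel:2, romeo:1}
dequeue → golf; now {alpha:32, bravo:28, sierra:19, kilo:11, hotel:2, romeo:1}
dequeue → alpha; now {bravo:28, sierra:19, kilo:11, hotel:2, romeo:1}
dequeue → bravo; now {sierra:19, kilo:11, hotel:2, romeo:1}
dequeue → sierra; now {kilo:11, hotel:2, romeo:1}
dequeue → kilo; now {hotel:2, romeo:1}
dequeue → hotel; now {romeo:1}
update romeo to priority 37 → {romeo:37}
dequeue → romeo; now {}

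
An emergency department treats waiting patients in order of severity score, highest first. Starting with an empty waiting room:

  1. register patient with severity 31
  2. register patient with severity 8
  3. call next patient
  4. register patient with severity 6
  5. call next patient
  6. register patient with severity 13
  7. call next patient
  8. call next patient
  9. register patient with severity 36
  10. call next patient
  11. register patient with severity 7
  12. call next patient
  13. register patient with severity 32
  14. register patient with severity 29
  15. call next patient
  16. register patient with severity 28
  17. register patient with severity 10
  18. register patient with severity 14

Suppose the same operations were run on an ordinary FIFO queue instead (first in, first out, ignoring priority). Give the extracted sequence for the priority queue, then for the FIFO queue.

insert 31 → {31}
insert 8 → {31, 8}
call next patient → 31; now {8}
insert 6 → {8, 6}
call next patient → 8; now {6}
insert 13 → {13, 6}
call next patient → 13; now {6}
call next patient → 6; now {}
insert 36 → {36}
call next patient → 36; now {}
insert 7 → {7}
call next patient → 7; now {}
insert 32 → {32}
insert 29 → {32, 29}
call next patient → 32; now {29}
insert 28 → {29, 28}
insert 10 → {29, 28, 10}
insert 14 → {29, 28, 14, 10}

priority queue: 31 → 8 → 13 → 6 → 36 → 7 → 32; FIFO queue: 31, 8, 6, 13, 36, 7, 32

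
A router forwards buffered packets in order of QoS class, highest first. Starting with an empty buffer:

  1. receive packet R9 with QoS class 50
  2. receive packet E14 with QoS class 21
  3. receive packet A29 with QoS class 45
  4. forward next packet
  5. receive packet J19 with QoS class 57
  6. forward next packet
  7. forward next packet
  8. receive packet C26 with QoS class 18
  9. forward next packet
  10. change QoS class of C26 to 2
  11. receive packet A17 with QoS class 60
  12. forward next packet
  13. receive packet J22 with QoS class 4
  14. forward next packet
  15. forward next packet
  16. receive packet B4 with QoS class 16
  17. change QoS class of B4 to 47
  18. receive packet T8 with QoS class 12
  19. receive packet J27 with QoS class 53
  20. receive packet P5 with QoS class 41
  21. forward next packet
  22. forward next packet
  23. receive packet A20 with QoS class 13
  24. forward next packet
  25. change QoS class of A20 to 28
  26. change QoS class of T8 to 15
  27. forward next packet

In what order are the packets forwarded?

[R9, J19, A29, E14, A17, J22, C26, J27, B4, P5, A20]

add R9 (QoS class 50) → {R9:50}
add E14 (QoS class 21) → {R9:50, E14:21}
add A29 (QoS class 45) → {R9:50, A29:45, E14:21}
forward next packet → R9; now {A29:45, E14:21}
add J19 (QoS class 57) → {J19:57, A29:45, E14:21}
forward next packet → J19; now {A29:45, E14:21}
forward next packet → A29; now {E14:21}
add C26 (QoS class 18) → {E14:21, C26:18}
forward next packet → E14; now {C26:18}
update C26 to QoS class 2 → {C26:2}
add A17 (QoS class 60) → {A17:60, C26:2}
forward next packet → A17; now {C26:2}
add J22 (QoS class 4) → {J22:4, C26:2}
forward next packet → J22; now {C26:2}
forward next packet → C26; now {}
add B4 (QoS class 16) → {B4:16}
update B4 to QoS class 47 → {B4:47}
add T8 (QoS class 12) → {B4:47, T8:12}
add J27 (QoS class 53) → {J27:53, B4:47, T8:12}
add P5 (QoS class 41) → {J27:53, B4:47, P5:41, T8:12}
forward next packet → J27; now {B4:47, P5:41, T8:12}
forward next packet → B4; now {P5:41, T8:12}
add A20 (QoS class 13) → {P5:41, A20:13, T8:12}
forward next packet → P5; now {A20:13, T8:12}
update A20 to QoS class 28 → {A20:28, T8:12}
update T8 to QoS class 15 → {A20:28, T8:15}
forward next packet → A20; now {T8:15}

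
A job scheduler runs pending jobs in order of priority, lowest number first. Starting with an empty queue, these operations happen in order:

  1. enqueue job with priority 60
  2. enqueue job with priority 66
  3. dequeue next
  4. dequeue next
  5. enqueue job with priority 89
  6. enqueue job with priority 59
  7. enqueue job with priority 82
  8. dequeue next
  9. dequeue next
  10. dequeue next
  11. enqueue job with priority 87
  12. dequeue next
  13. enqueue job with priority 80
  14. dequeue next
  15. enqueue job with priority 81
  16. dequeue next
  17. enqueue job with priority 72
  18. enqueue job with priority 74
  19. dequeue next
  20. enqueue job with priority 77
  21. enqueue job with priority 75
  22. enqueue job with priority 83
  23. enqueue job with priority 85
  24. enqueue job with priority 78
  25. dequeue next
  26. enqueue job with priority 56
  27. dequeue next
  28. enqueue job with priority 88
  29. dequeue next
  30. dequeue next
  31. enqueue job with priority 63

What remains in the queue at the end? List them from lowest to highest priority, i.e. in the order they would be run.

insert 60 → {60}
insert 66 → {60, 66}
dequeue next → 60; now {66}
dequeue next → 66; now {}
insert 89 → {89}
insert 59 → {59, 89}
insert 82 → {59, 82, 89}
dequeue next → 59; now {82, 89}
dequeue next → 82; now {89}
dequeue next → 89; now {}
insert 87 → {87}
dequeue next → 87; now {}
insert 80 → {80}
dequeue next → 80; now {}
insert 81 → {81}
dequeue next → 81; now {}
insert 72 → {72}
insert 74 → {72, 74}
dequeue next → 72; now {74}
insert 77 → {74, 77}
insert 75 → {74, 75, 77}
insert 83 → {74, 75, 77, 83}
insert 85 → {74, 75, 77, 83, 85}
insert 78 → {74, 75, 77, 78, 83, 85}
dequeue next → 74; now {75, 77, 78, 83, 85}
insert 56 → {56, 75, 77, 78, 83, 85}
dequeue next → 56; now {75, 77, 78, 83, 85}
insert 88 → {75, 77, 78, 83, 85, 88}
dequeue next → 75; now {77, 78, 83, 85, 88}
dequeue next → 77; now {78, 83, 85, 88}
insert 63 → {63, 78, 83, 85, 88}

63 → 78 → 83 → 85 → 88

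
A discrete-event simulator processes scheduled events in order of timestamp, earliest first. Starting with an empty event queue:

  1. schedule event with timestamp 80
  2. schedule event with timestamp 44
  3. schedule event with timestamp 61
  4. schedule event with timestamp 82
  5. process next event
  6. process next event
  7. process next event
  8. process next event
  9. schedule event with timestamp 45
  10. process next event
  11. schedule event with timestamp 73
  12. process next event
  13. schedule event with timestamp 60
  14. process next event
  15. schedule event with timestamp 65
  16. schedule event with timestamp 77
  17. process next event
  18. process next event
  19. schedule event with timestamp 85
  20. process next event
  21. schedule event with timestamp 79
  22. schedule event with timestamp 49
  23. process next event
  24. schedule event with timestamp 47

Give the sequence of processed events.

44, 61, 80, 82, 45, 73, 60, 65, 77, 85, 49

insert 80 → {80}
insert 44 → {44, 80}
insert 61 → {44, 61, 80}
insert 82 → {44, 61, 80, 82}
process next event → 44; now {61, 80, 82}
process next event → 61; now {80, 82}
process next event → 80; now {82}
process next event → 82; now {}
insert 45 → {45}
process next event → 45; now {}
insert 73 → {73}
process next event → 73; now {}
insert 60 → {60}
process next event → 60; now {}
insert 65 → {65}
insert 77 → {65, 77}
process next event → 65; now {77}
process next event → 77; now {}
insert 85 → {85}
process next event → 85; now {}
insert 79 → {79}
insert 49 → {49, 79}
process next event → 49; now {79}
insert 47 → {47, 79}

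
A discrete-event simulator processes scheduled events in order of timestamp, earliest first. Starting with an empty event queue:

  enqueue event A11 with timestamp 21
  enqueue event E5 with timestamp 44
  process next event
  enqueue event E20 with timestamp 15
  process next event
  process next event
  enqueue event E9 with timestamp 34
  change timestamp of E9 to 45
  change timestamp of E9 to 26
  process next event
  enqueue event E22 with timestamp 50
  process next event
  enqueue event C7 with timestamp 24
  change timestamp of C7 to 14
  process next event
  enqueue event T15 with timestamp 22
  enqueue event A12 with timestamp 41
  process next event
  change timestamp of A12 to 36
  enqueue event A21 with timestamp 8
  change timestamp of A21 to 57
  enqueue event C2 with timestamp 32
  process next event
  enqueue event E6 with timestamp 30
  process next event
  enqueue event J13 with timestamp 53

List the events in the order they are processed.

[A11, E20, E5, E9, E22, C7, T15, C2, E6]

add A11 (timestamp 21) → {A11:21}
add E5 (timestamp 44) → {A11:21, E5:44}
process next event → A11; now {E5:44}
add E20 (timestamp 15) → {E20:15, E5:44}
process next event → E20; now {E5:44}
process next event → E5; now {}
add E9 (timestamp 34) → {E9:34}
update E9 to timestamp 45 → {E9:45}
update E9 to timestamp 26 → {E9:26}
process next event → E9; now {}
add E22 (timestamp 50) → {E22:50}
process next event → E22; now {}
add C7 (timestamp 24) → {C7:24}
update C7 to timestamp 14 → {C7:14}
process next event → C7; now {}
add T15 (timestamp 22) → {T15:22}
add A12 (timestamp 41) → {T15:22, A12:41}
process next event → T15; now {A12:41}
update A12 to timestamp 36 → {A12:36}
add A21 (timestamp 8) → {A21:8, A12:36}
update A21 to timestamp 57 → {A12:36, A21:57}
add C2 (timestamp 32) → {C2:32, A12:36, A21:57}
process next event → C2; now {A12:36, A21:57}
add E6 (timestamp 30) → {E6:30, A12:36, A21:57}
process next event → E6; now {A12:36, A21:57}
add J13 (timestamp 53) → {A12:36, J13:53, A21:57}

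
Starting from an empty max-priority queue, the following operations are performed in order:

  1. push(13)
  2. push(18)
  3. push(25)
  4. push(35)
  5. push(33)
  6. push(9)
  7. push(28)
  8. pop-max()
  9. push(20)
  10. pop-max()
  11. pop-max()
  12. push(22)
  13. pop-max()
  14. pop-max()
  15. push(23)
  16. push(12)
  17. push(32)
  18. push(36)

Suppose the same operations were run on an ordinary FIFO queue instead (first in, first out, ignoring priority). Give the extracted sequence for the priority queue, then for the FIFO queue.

insert 13 → {13}
insert 18 → {18, 13}
insert 25 → {25, 18, 13}
insert 35 → {35, 25, 18, 13}
insert 33 → {35, 33, 25, 18, 13}
insert 9 → {35, 33, 25, 18, 13, 9}
insert 28 → {35, 33, 28, 25, 18, 13, 9}
pop-max → 35; now {33, 28, 25, 18, 13, 9}
insert 20 → {33, 28, 25, 20, 18, 13, 9}
pop-max → 33; now {28, 25, 20, 18, 13, 9}
pop-max → 28; now {25, 20, 18, 13, 9}
insert 22 → {25, 22, 20, 18, 13, 9}
pop-max → 25; now {22, 20, 18, 13, 9}
pop-max → 22; now {20, 18, 13, 9}
insert 23 → {23, 20, 18, 13, 9}
insert 12 → {23, 20, 18, 13, 12, 9}
insert 32 → {32, 23, 20, 18, 13, 12, 9}
insert 36 → {36, 32, 23, 20, 18, 13, 12, 9}

priority queue: 35 → 33 → 28 → 25 → 22; FIFO queue: 13 → 18 → 25 → 35 → 33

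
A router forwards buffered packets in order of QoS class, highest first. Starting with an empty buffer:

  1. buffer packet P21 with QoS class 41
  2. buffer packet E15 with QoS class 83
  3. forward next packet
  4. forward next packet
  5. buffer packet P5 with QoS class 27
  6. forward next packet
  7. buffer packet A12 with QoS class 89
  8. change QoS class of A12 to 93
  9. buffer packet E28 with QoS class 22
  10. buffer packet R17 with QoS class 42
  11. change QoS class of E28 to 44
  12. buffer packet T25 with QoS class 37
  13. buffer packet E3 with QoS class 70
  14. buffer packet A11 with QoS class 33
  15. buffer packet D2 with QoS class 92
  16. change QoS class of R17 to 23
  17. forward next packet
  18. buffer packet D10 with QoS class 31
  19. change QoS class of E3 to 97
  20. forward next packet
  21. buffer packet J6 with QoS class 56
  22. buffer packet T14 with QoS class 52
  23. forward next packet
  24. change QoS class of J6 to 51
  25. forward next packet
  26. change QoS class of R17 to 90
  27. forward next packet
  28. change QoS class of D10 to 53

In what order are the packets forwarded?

add P21 (QoS class 41) → {P21:41}
add E15 (QoS class 83) → {E15:83, P21:41}
forward next packet → E15; now {P21:41}
forward next packet → P21; now {}
add P5 (QoS class 27) → {P5:27}
forward next packet → P5; now {}
add A12 (QoS class 89) → {A12:89}
update A12 to QoS class 93 → {A12:93}
add E28 (QoS class 22) → {A12:93, E28:22}
add R17 (QoS class 42) → {A12:93, R17:42, E28:22}
update E28 to QoS class 44 → {A12:93, E28:44, R17:42}
add T25 (QoS class 37) → {A12:93, E28:44, R17:42, T25:37}
add E3 (QoS class 70) → {A12:93, E3:70, E28:44, R17:42, T25:37}
add A11 (QoS class 33) → {A12:93, E3:70, E28:44, R17:42, T25:37, A11:33}
add D2 (QoS class 92) → {A12:93, D2:92, E3:70, E28:44, R17:42, T25:37, A11:33}
update R17 to QoS class 23 → {A12:93, D2:92, E3:70, E28:44, T25:37, A11:33, R17:23}
forward next packet → A12; now {D2:92, E3:70, E28:44, T25:37, A11:33, R17:23}
add D10 (QoS class 31) → {D2:92, E3:70, E28:44, T25:37, A11:33, D10:31, R17:23}
update E3 to QoS class 97 → {E3:97, D2:92, E28:44, T25:37, A11:33, D10:31, R17:23}
forward next packet → E3; now {D2:92, E28:44, T25:37, A11:33, D10:31, R17:23}
add J6 (QoS class 56) → {D2:92, J6:56, E28:44, T25:37, A11:33, D10:31, R17:23}
add T14 (QoS class 52) → {D2:92, J6:56, T14:52, E28:44, T25:37, A11:33, D10:31, R17:23}
forward next packet → D2; now {J6:56, T14:52, E28:44, T25:37, A11:33, D10:31, R17:23}
update J6 to QoS class 51 → {T14:52, J6:51, E28:44, T25:37, A11:33, D10:31, R17:23}
forward next packet → T14; now {J6:51, E28:44, T25:37, A11:33, D10:31, R17:23}
update R17 to QoS class 90 → {R17:90, J6:51, E28:44, T25:37, A11:33, D10:31}
forward next packet → R17; now {J6:51, E28:44, T25:37, A11:33, D10:31}
update D10 to QoS class 53 → {D10:53, J6:51, E28:44, T25:37, A11:33}

[E15, P21, P5, A12, E3, D2, T14, R17]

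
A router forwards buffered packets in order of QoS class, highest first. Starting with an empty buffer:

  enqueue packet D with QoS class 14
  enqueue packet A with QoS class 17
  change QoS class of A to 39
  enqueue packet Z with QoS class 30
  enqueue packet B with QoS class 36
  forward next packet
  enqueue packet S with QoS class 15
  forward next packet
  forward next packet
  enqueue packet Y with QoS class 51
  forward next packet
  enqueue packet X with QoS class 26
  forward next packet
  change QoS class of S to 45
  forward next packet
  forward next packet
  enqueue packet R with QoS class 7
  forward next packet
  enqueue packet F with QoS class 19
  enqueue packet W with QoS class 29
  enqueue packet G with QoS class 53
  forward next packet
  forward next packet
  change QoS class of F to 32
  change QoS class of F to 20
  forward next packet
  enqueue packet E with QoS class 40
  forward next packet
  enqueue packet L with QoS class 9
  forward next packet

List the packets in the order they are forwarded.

add D (QoS class 14) → {D:14}
add A (QoS class 17) → {A:17, D:14}
update A to QoS class 39 → {A:39, D:14}
add Z (QoS class 30) → {A:39, Z:30, D:14}
add B (QoS class 36) → {A:39, B:36, Z:30, D:14}
forward next packet → A; now {B:36, Z:30, D:14}
add S (QoS class 15) → {B:36, Z:30, S:15, D:14}
forward next packet → B; now {Z:30, S:15, D:14}
forward next packet → Z; now {S:15, D:14}
add Y (QoS class 51) → {Y:51, S:15, D:14}
forward next packet → Y; now {S:15, D:14}
add X (QoS class 26) → {X:26, S:15, D:14}
forward next packet → X; now {S:15, D:14}
update S to QoS class 45 → {S:45, D:14}
forward next packet → S; now {D:14}
forward next packet → D; now {}
add R (QoS class 7) → {R:7}
forward next packet → R; now {}
add F (QoS class 19) → {F:19}
add W (QoS class 29) → {W:29, F:19}
add G (QoS class 53) → {G:53, W:29, F:19}
forward next packet → G; now {W:29, F:19}
forward next packet → W; now {F:19}
update F to QoS class 32 → {F:32}
update F to QoS class 20 → {F:20}
forward next packet → F; now {}
add E (QoS class 40) → {E:40}
forward next packet → E; now {}
add L (QoS class 9) → {L:9}
forward next packet → L; now {}

A, B, Z, Y, X, S, D, R, G, W, F, E, L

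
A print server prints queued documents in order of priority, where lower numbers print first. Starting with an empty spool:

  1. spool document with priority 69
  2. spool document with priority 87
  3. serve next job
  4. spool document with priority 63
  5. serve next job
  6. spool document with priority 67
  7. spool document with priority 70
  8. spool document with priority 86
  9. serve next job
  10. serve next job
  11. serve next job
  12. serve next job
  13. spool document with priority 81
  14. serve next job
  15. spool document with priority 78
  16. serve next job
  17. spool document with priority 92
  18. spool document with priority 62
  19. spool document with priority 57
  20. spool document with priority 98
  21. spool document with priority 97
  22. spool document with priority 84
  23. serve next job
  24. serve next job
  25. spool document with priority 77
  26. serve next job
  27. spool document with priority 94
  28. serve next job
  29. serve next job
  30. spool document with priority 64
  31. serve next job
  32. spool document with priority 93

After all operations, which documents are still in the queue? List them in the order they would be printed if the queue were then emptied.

insert 69 → {69}
insert 87 → {69, 87}
serve next job → 69; now {87}
insert 63 → {63, 87}
serve next job → 63; now {87}
insert 67 → {67, 87}
insert 70 → {67, 70, 87}
insert 86 → {67, 70, 86, 87}
serve next job → 67; now {70, 86, 87}
serve next job → 70; now {86, 87}
serve next job → 86; now {87}
serve next job → 87; now {}
insert 81 → {81}
serve next job → 81; now {}
insert 78 → {78}
serve next job → 78; now {}
insert 92 → {92}
insert 62 → {62, 92}
insert 57 → {57, 62, 92}
insert 98 → {57, 62, 92, 98}
insert 97 → {57, 62, 92, 97, 98}
insert 84 → {57, 62, 84, 92, 97, 98}
serve next job → 57; now {62, 84, 92, 97, 98}
serve next job → 62; now {84, 92, 97, 98}
insert 77 → {77, 84, 92, 97, 98}
serve next job → 77; now {84, 92, 97, 98}
insert 94 → {84, 92, 94, 97, 98}
serve next job → 84; now {92, 94, 97, 98}
serve next job → 92; now {94, 97, 98}
insert 64 → {64, 94, 97, 98}
serve next job → 64; now {94, 97, 98}
insert 93 → {93, 94, 97, 98}

[93, 94, 97, 98]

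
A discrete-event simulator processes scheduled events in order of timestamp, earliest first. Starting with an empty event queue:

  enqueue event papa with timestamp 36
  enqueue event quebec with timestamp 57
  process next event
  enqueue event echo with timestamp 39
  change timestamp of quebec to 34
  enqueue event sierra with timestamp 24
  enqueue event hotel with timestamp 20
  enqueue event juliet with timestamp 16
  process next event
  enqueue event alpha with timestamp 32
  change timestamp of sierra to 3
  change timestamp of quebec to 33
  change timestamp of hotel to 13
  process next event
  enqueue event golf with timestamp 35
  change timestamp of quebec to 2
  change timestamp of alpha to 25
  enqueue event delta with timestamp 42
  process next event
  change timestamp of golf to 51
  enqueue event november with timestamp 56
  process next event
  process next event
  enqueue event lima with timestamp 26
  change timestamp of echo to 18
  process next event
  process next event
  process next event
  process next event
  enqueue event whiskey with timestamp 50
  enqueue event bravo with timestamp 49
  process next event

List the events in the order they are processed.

[papa, juliet, sierra, quebec, hotel, alpha, echo, lima, delta, golf, bravo]

add papa (timestamp 36) → {papa:36}
add quebec (timestamp 57) → {papa:36, quebec:57}
process next event → papa; now {quebec:57}
add echo (timestamp 39) → {echo:39, quebec:57}
update quebec to timestamp 34 → {quebec:34, echo:39}
add sierra (timestamp 24) → {sierra:24, quebec:34, echo:39}
add hotel (timestamp 20) → {hotel:20, sierra:24, quebec:34, echo:39}
add juliet (timestamp 16) → {juliet:16, hotel:20, sierra:24, quebec:34, echo:39}
process next event → juliet; now {hotel:20, sierra:24, quebec:34, echo:39}
add alpha (timestamp 32) → {hotel:20, sierra:24, alpha:32, quebec:34, echo:39}
update sierra to timestamp 3 → {sierra:3, hotel:20, alpha:32, quebec:34, echo:39}
update quebec to timestamp 33 → {sierra:3, hotel:20, alpha:32, quebec:33, echo:39}
update hotel to timestamp 13 → {sierra:3, hotel:13, alpha:32, quebec:33, echo:39}
process next event → sierra; now {hotel:13, alpha:32, quebec:33, echo:39}
add golf (timestamp 35) → {hotel:13, alpha:32, quebec:33, golf:35, echo:39}
update quebec to timestamp 2 → {quebec:2, hotel:13, alpha:32, golf:35, echo:39}
update alpha to timestamp 25 → {quebec:2, hotel:13, alpha:25, golf:35, echo:39}
add delta (timestamp 42) → {quebec:2, hotel:13, alpha:25, golf:35, echo:39, delta:42}
process next event → quebec; now {hotel:13, alpha:25, golf:35, echo:39, delta:42}
update golf to timestamp 51 → {hotel:13, alpha:25, echo:39, delta:42, golf:51}
add november (timestamp 56) → {hotel:13, alpha:25, echo:39, delta:42, golf:51, november:56}
process next event → hotel; now {alpha:25, echo:39, delta:42, golf:51, november:56}
process next event → alpha; now {echo:39, delta:42, golf:51, november:56}
add lima (timestamp 26) → {lima:26, echo:39, delta:42, golf:51, november:56}
update echo to timestamp 18 → {echo:18, lima:26, delta:42, golf:51, november:56}
process next event → echo; now {lima:26, delta:42, golf:51, november:56}
process next event → lima; now {delta:42, golf:51, november:56}
process next event → delta; now {golf:51, november:56}
process next event → golf; now {november:56}
add whiskey (timestamp 50) → {whiskey:50, november:56}
add bravo (timestamp 49) → {bravo:49, whiskey:50, november:56}
process next event → bravo; now {whiskey:50, november:56}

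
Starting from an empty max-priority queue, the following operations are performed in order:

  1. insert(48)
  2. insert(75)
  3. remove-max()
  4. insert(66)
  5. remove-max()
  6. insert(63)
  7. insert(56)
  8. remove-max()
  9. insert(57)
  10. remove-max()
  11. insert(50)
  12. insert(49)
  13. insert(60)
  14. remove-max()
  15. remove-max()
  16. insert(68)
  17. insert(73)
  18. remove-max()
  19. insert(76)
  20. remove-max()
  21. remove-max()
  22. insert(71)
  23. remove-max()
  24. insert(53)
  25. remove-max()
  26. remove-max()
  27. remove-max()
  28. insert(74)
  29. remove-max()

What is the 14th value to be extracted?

insert 48 → {48}
insert 75 → {75, 48}
remove-max → 75; now {48}
insert 66 → {66, 48}
remove-max → 66; now {48}
insert 63 → {63, 48}
insert 56 → {63, 56, 48}
remove-max → 63; now {56, 48}
insert 57 → {57, 56, 48}
remove-max → 57; now {56, 48}
insert 50 → {56, 50, 48}
insert 49 → {56, 50, 49, 48}
insert 60 → {60, 56, 50, 49, 48}
remove-max → 60; now {56, 50, 49, 48}
remove-max → 56; now {50, 49, 48}
insert 68 → {68, 50, 49, 48}
insert 73 → {73, 68, 50, 49, 48}
remove-max → 73; now {68, 50, 49, 48}
insert 76 → {76, 68, 50, 49, 48}
remove-max → 76; now {68, 50, 49, 48}
remove-max → 68; now {50, 49, 48}
insert 71 → {71, 50, 49, 48}
remove-max → 71; now {50, 49, 48}
insert 53 → {53, 50, 49, 48}
remove-max → 53; now {50, 49, 48}
remove-max → 50; now {49, 48}
remove-max → 49; now {48}
insert 74 → {74, 48}
remove-max → 74; now {48}

74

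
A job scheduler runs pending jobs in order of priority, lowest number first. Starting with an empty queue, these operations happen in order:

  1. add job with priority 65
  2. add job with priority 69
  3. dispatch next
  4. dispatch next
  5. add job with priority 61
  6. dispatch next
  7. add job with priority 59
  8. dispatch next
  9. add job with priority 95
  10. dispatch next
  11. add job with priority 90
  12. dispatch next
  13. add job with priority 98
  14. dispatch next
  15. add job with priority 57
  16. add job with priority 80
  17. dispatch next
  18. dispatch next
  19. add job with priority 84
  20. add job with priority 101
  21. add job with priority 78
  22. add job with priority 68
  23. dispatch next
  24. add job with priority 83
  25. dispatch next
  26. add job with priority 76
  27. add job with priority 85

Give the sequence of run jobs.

insert 65 → {65}
insert 69 → {65, 69}
dispatch next → 65; now {69}
dispatch next → 69; now {}
insert 61 → {61}
dispatch next → 61; now {}
insert 59 → {59}
dispatch next → 59; now {}
insert 95 → {95}
dispatch next → 95; now {}
insert 90 → {90}
dispatch next → 90; now {}
insert 98 → {98}
dispatch next → 98; now {}
insert 57 → {57}
insert 80 → {57, 80}
dispatch next → 57; now {80}
dispatch next → 80; now {}
insert 84 → {84}
insert 101 → {84, 101}
insert 78 → {78, 84, 101}
insert 68 → {68, 78, 84, 101}
dispatch next → 68; now {78, 84, 101}
insert 83 → {78, 83, 84, 101}
dispatch next → 78; now {83, 84, 101}
insert 76 → {76, 83, 84, 101}
insert 85 → {76, 83, 84, 85, 101}

[65, 69, 61, 59, 95, 90, 98, 57, 80, 68, 78]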